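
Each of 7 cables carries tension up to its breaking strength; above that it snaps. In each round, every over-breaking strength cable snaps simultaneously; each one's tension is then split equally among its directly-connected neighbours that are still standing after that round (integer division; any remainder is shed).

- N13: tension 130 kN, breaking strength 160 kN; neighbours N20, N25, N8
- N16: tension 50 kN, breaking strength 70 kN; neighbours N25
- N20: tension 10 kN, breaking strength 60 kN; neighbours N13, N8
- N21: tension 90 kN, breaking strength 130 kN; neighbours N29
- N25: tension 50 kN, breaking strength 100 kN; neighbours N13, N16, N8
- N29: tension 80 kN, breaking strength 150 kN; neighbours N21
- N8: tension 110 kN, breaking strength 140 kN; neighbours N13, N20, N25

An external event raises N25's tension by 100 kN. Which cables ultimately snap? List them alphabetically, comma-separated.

Round 1 — N25 at 150 > 100. N25 snaps.
  N25 sheds 150 kN to N13, N16, N8: 50 each.
    N13: 130+50 = 180 > 160
    N16: 50+50 = 100 > 70
    N8: 110+50 = 160 > 140
Round 2 — N13, N16, N8 snap.
  N13 sheds 180 kN to N20: 180 each.
    N20: 10+180 = 190 > 60
  N16 sheds 100 kN: no online neighbours, lost.
  N8 sheds 160 kN to N20: 160 each.
    N20: 190+160 = 350 > 60
Round 3 — N20 snaps.
  N20 sheds 350 kN: no online neighbours, lost.
No further breaks.

N13, N16, N20, N25, N8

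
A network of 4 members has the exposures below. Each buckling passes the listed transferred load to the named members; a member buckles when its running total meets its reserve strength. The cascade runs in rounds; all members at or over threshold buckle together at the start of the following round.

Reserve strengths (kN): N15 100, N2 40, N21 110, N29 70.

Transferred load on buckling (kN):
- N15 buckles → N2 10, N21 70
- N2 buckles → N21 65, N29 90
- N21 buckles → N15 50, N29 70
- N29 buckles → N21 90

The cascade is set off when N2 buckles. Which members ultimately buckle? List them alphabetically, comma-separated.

Round 1 — N2 buckles (initial).
  N21: +65 → 65 < 110
  N29: +90 → 90 ≥ 70
Round 2 — N29 buckles.
  N21: +90 → 155 ≥ 110
Round 3 — N21 buckles.
  N15: +50 → 50 < 100
No further bucklings.

N2, N21, N29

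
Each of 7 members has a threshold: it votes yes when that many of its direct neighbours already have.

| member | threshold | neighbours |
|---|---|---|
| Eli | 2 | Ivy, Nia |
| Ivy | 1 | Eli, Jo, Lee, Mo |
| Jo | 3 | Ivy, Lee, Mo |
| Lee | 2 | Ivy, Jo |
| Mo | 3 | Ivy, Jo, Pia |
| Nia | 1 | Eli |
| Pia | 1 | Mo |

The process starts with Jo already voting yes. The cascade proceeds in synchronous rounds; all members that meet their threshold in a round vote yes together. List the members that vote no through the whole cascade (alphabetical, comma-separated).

Eli, Mo, Nia, Pia

Round 1 — Jo votes yes (initial).
Round 2 — checking thresholds:
  Ivy: 1 of 4 neighbours ≥ 1, votes yes.
  Lee: 1 of 2 neighbours < 2, holds.
  Mo: 1 of 3 neighbours < 3, holds.
Round 3 — checking thresholds:
  Eli: 1 of 2 neighbours < 2, holds.
  Lee: 2 of 2 neighbours ≥ 2, votes yes.
  Mo: 2 of 3 neighbours < 3, holds.
Round 4 — no new yes votes; cascade stops.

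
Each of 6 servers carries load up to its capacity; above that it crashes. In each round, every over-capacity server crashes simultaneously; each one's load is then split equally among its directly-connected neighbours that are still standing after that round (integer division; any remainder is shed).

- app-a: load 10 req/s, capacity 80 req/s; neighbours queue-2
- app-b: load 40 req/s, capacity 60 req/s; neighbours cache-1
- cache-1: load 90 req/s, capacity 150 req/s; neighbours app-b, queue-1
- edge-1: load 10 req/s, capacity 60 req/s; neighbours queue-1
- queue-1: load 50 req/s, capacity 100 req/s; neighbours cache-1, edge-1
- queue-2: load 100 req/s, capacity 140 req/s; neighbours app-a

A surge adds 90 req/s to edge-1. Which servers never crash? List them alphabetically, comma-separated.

app-a, queue-2

Round 1 — edge-1 at 100 > 60. edge-1 crashes.
  edge-1 sheds 100 req/s to queue-1: 100 each.
    queue-1: 50+100 = 150 > 100
Round 2 — queue-1 crashes.
  queue-1 sheds 150 req/s to cache-1: 150 each.
    cache-1: 90+150 = 240 > 150
Round 3 — cache-1 crashes.
  cache-1 sheds 240 req/s to app-b: 240 each.
    app-b: 40+240 = 280 > 60
Round 4 — app-b crashes.
  app-b sheds 280 req/s: no online neighbours, lost.
No further crashes.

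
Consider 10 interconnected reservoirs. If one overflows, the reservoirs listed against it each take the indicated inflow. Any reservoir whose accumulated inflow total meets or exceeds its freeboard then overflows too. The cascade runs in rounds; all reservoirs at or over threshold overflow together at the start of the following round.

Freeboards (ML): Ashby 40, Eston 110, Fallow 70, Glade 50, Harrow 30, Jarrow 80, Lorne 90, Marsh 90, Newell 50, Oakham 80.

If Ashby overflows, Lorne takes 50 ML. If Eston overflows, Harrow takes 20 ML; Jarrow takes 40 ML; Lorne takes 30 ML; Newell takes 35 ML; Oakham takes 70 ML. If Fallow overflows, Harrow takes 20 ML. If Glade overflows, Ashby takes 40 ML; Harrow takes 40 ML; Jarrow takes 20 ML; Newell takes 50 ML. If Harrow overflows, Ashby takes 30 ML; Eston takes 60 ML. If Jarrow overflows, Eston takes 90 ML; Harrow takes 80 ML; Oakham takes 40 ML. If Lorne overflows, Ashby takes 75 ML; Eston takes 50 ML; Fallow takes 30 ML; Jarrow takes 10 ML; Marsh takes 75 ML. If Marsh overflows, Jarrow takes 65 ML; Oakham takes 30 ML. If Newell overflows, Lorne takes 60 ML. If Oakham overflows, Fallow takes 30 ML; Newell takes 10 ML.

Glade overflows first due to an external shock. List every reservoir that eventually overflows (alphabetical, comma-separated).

Round 1 — Glade overflows (initial).
  Ashby: +40 → 40 ≥ 40
  Harrow: +40 → 40 ≥ 30
  Jarrow: +20 → 20 < 80
  Newell: +50 → 50 ≥ 50
Round 2 — Ashby, Harrow, Newell overflow.
  Eston: +60 → 60 < 110
  Lorne: +50+60 → 110 ≥ 90
Round 3 — Lorne overflows.
  Eston: +50 → 110 ≥ 110
  Fallow: +30 → 30 < 70
  Jarrow: +10 → 30 < 80
  Marsh: +75 → 75 < 90
Round 4 — Eston overflows.
  Jarrow: +40 → 70 < 80
  Oakham: +70 → 70 < 80
No further overflows.

Ashby, Eston, Glade, Harrow, Lorne, Newell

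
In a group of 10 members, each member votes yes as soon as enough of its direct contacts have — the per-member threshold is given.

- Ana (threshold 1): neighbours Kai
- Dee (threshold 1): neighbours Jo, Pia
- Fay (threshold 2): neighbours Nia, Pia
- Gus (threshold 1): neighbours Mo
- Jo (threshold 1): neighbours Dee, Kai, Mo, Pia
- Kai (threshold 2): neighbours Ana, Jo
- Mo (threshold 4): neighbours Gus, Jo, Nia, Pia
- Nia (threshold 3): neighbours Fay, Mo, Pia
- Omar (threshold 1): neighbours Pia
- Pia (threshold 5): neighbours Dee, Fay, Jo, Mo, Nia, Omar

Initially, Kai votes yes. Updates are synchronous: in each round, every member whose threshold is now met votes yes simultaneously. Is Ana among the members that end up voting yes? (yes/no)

Round 1 — Kai votes yes (initial).
Round 2 — checking thresholds:
  Ana: 1 of 1 neighbours ≥ 1, votes yes.
  Jo: 1 of 4 neighbours ≥ 1, votes yes.
Round 3 — checking thresholds:
  Dee: 1 of 2 neighbours ≥ 1, votes yes.
  Mo: 1 of 4 neighbours < 4, not yet.
  Pia: 1 of 6 neighbours < 5, not yet.
Round 4 — no new yes votes; cascade stops.

yes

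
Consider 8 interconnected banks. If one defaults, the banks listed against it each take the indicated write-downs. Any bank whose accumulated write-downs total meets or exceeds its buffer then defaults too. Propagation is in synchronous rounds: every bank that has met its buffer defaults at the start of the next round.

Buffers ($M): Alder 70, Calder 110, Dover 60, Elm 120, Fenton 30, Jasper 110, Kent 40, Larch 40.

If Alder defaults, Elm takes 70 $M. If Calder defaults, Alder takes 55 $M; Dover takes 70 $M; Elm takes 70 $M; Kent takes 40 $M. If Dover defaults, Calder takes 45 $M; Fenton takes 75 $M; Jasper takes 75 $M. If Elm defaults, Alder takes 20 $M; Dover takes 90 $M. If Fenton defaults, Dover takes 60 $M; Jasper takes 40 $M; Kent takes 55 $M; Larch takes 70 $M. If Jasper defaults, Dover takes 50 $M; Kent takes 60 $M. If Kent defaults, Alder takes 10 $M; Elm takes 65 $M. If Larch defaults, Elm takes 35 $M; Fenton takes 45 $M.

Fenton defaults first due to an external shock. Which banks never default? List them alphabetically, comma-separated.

Alder, Calder, Elm

Round 1 — Fenton defaults (initial).
  Dover: +60 → 60 ≥ 60
  Jasper: +40 → 40 < 110
  Kent: +55 → 55 ≥ 40
  Larch: +70 → 70 ≥ 40
Round 2 — Dover, Kent, Larch default.
  Alder: +10 → 10 < 70
  Calder: +45 → 45 < 110
  Elm: +65+35 → 100 < 120
  Jasper: +75 → 115 ≥ 110
Round 3 — Jasper defaults.
No further defaults.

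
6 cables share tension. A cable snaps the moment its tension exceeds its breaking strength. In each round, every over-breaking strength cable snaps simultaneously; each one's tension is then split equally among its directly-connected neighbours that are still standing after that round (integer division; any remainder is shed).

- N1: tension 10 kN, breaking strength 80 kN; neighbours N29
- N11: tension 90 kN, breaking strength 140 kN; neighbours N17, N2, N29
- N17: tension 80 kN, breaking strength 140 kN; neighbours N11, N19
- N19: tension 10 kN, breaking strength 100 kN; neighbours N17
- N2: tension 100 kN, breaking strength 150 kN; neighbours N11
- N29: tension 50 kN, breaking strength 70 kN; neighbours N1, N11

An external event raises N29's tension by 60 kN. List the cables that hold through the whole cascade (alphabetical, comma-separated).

Round 1 — N29 at 110 > 70. N29 snaps.
  N29 sheds 110 kN to N1, N11: 55 each.
    N1: 10+55 = 65 ≤ 80
    N11: 90+55 = 145 > 140
Round 2 — N11 snaps.
  N11 sheds 145 kN to N17, N2: 72 each (1 lost).
    N17: 80+72 = 152 > 140
    N2: 100+72 = 172 > 150
Round 3 — N17, N2 snap.
  N17 sheds 152 kN to N19: 152 each.
    N19: 10+152 = 162 > 100
  N2 sheds 172 kN: no online neighbours, lost.
Round 4 — N19 snaps.
  N19 sheds 162 kN: no online neighbours, lost.
No further breaks.

N1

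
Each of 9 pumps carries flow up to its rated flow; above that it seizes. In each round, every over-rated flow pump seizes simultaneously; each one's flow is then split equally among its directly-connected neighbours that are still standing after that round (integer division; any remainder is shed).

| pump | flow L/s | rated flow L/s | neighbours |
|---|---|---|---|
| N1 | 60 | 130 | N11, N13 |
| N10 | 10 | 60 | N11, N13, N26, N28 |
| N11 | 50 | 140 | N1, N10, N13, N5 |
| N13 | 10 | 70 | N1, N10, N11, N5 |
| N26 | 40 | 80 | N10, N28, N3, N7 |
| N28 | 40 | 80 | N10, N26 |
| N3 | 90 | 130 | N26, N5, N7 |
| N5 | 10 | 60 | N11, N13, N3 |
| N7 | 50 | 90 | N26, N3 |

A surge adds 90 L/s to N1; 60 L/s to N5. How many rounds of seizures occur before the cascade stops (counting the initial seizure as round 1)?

5

Round 1 — N1 at 150 > 130; N5 at 70 > 60. N1, N5 seize.
  N1 sheds 150 L/s to N11, N13: 75 each.
    N11: 50+75 = 125 ≤ 140
    N13: 10+75 = 85 > 70
  N5 sheds 70 L/s to N11, N13, N3: 23 each (1 lost).
    N11: 125+23 = 148 > 140
    N13: 85+23 = 108 > 70
    N3: 90+23 = 113 ≤ 130
Round 2 — N11, N13 seize.
  N11 sheds 148 L/s to N10: 148 each.
    N10: 10+148 = 158 > 60
  N13 sheds 108 L/s to N10: 108 each.
    N10: 158+108 = 266 > 60
Round 3 — N10 seizes.
  N10 sheds 266 L/s to N26, N28: 133 each.
    N26: 40+133 = 173 > 80
    N28: 40+133 = 173 > 80
Round 4 — N26, N28 seize.
  N26 sheds 173 L/s to N3, N7: 86 each (1 lost).
    N3: 113+86 = 199 > 130
    N7: 50+86 = 136 > 90
  N28 sheds 173 L/s: no online neighbours, lost.
Round 5 — N3, N7 seize.
  N3 sheds 199 L/s: no online neighbours, lost.
  N7 sheds 136 L/s: no online neighbours, lost.
No further seizures.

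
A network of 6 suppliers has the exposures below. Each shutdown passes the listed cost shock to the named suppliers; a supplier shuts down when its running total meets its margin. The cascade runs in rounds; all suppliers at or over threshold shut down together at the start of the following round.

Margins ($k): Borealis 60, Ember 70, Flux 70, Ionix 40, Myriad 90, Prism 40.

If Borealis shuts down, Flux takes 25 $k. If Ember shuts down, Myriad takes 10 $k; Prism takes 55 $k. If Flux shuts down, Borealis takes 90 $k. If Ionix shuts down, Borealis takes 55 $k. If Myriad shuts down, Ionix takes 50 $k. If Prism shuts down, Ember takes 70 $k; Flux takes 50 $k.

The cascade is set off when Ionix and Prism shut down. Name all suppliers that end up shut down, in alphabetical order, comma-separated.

Ember, Ionix, Prism

Round 1 — Ionix, Prism shut down (initial).
  Borealis: +55 → 55 < 60
  Ember: +70 → 70 ≥ 70
  Flux: +50 → 50 < 70
Round 2 — Ember shuts down.
  Myriad: +10 → 10 < 90
No further shutdowns.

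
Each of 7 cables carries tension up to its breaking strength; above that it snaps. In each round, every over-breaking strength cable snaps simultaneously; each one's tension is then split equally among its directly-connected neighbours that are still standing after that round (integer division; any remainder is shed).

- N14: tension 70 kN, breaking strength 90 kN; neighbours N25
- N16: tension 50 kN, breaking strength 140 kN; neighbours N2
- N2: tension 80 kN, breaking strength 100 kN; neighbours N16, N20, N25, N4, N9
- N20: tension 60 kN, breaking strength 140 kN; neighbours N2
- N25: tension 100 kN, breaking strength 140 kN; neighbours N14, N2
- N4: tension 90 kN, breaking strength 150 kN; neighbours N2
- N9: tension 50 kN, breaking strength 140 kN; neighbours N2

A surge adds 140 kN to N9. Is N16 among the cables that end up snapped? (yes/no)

Round 1 — N9 at 190 > 140. N9 snaps.
  N9 sheds 190 kN to N2: 190 each.
    N2: 80+190 = 270 > 100
Round 2 — N2 snaps.
  N2 sheds 270 kN to N16, N20, N25, N4: 67 each (2 lost).
    N16: 50+67 = 117 ≤ 140
    N20: 60+67 = 127 ≤ 140
    N25: 100+67 = 167 > 140
    N4: 90+67 = 157 > 150
Round 3 — N25, N4 snap.
  N25 sheds 167 kN to N14: 167 each.
    N14: 70+167 = 237 > 90
  N4 sheds 157 kN: no online neighbours, lost.
Round 4 — N14 snaps.
  N14 sheds 237 kN: no online neighbours, lost.
No further breaks.

no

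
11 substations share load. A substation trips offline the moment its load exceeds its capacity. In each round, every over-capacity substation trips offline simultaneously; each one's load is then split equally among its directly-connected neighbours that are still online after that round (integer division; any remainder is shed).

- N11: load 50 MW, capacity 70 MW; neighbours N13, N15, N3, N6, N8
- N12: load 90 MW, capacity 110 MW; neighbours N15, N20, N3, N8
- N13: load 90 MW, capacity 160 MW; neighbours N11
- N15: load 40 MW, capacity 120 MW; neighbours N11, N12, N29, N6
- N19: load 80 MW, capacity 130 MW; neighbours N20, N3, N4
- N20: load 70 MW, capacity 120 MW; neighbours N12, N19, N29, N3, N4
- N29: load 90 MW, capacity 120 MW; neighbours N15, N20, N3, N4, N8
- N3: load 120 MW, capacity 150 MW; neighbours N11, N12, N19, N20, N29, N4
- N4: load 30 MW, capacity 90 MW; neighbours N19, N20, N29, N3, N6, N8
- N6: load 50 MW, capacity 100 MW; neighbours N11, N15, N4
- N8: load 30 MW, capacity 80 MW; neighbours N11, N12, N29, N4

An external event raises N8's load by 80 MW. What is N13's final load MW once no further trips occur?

Round 1 — N8 at 110 > 80. N8 trips offline.
  N8 sheds 110 MW to N11, N12, N29, N4: 27 each (2 lost).
    N11: 50+27 = 77 > 70
    N12: 90+27 = 117 > 110
    N29: 90+27 = 117 ≤ 120
    N4: 30+27 = 57 ≤ 90
Round 2 — N11, N12 trip offline.
  N11 sheds 77 MW to N13, N15, N3, N6: 19 each (1 lost).
    N13: 90+19 = 109 ≤ 160
    N15: 40+19 = 59 ≤ 120
    N3: 120+19 = 139 ≤ 150
    N6: 50+19 = 69 ≤ 100
  N12 sheds 117 MW to N15, N20, N3: 39 each.
    N15: 59+39 = 98 ≤ 120
    N20: 70+39 = 109 ≤ 120
    N3: 139+39 = 178 > 150
Round 3 — N3 trips offline.
  N3 sheds 178 MW to N19, N20, N29, N4: 44 each (2 lost).
    N19: 80+44 = 124 ≤ 130
    N20: 109+44 = 153 > 120
    N29: 117+44 = 161 > 120
    N4: 57+44 = 101 > 90
Round 4 — N20, N29, N4 trip offline.
  N20 sheds 153 MW to N19: 153 each.
    N19: 124+153 = 277 > 130
  N29 sheds 161 MW to N15: 161 each.
    N15: 98+161 = 259 > 120
  N4 sheds 101 MW to N19, N6: 50 each (1 lost).
    N19: 277+50 = 327 > 130
    N6: 69+50 = 119 > 100
Round 5 — N15, N19, N6 trip offline.
  N15 sheds 259 MW: no online neighbours, lost.
  N19 sheds 327 MW: no online neighbours, lost.
  N6 sheds 119 MW: no online neighbours, lost.
No further trips.

109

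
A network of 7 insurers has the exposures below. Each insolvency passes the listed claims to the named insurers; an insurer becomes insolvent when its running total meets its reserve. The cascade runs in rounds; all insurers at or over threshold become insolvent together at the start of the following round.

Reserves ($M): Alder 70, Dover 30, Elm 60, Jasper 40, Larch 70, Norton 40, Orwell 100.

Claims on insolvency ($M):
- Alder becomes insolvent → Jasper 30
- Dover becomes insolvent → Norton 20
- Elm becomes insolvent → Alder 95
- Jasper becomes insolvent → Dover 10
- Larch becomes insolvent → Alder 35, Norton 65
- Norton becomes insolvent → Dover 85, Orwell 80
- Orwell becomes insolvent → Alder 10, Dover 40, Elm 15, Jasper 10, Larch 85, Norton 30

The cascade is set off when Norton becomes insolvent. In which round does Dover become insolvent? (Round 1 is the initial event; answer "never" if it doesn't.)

2

Round 1 — Norton becomes insolvent (initial).
  Dover: +85 → 85 ≥ 30
  Orwell: +80 → 80 < 100
Round 2 — Dover becomes insolvent.
No further insolvencies.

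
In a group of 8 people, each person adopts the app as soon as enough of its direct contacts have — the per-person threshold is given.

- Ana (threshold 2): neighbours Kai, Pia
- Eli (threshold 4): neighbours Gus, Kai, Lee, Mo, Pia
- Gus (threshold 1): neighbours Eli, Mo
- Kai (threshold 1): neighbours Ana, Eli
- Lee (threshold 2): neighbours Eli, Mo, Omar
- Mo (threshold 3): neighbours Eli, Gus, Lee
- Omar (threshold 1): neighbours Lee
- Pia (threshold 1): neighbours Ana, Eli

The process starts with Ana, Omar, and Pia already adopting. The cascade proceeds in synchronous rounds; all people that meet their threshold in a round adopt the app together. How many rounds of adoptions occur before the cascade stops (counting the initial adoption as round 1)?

2

Round 1 — Ana, Omar, Pia adopt the app (initial).
Round 2 — checking thresholds:
  Eli: 1 of 5 neighbours < 4, holds.
  Kai: 1 of 2 neighbours ≥ 1, adopts the app.
  Lee: 1 of 3 neighbours < 2, holds.
Round 3 — no new adoptions; cascade stops.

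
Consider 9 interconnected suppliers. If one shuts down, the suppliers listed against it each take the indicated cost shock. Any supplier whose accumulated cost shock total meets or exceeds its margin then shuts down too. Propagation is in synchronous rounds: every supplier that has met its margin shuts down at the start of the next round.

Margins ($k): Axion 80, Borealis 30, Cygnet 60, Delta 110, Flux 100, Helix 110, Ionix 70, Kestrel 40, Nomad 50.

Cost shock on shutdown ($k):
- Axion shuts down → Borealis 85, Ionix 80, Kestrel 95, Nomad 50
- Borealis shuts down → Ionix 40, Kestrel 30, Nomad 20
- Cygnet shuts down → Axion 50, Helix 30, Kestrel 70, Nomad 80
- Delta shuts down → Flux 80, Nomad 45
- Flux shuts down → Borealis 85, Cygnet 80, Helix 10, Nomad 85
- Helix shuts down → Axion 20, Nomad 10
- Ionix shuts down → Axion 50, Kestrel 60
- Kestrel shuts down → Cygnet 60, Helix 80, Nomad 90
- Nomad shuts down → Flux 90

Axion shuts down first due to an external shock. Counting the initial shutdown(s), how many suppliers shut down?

Round 1 — Axion shuts down (initial).
  Borealis: +85 → 85 ≥ 30
  Ionix: +80 → 80 ≥ 70
  Kestrel: +95 → 95 ≥ 40
  Nomad: +50 → 50 ≥ 50
Round 2 — Borealis, Ionix, Kestrel, Nomad shut down.
  Cygnet: +60 → 60 ≥ 60
  Flux: +90 → 90 < 100
  Helix: +80 → 80 < 110
Round 3 — Cygnet shuts down.
  Helix: +30 → 110 ≥ 110
Round 4 — Helix shuts down.
No further shutdowns.

7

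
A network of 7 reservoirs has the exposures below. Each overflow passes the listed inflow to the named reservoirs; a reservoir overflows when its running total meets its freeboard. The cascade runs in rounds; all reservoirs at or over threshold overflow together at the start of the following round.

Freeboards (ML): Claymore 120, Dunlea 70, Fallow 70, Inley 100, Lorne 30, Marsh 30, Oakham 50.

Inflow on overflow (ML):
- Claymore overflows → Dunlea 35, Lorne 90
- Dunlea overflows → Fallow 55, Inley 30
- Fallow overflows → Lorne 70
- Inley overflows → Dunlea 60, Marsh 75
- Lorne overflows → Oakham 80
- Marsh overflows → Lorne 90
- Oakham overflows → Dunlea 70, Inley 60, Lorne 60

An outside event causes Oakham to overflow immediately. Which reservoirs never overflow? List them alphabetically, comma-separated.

Claymore, Fallow, Inley, Marsh

Round 1 — Oakham overflows (initial).
  Dunlea: +70 → 70 ≥ 70
  Inley: +60 → 60 < 100
  Lorne: +60 → 60 ≥ 30
Round 2 — Dunlea, Lorne overflow.
  Fallow: +55 → 55 < 70
  Inley: +30 → 90 < 100
No further overflows.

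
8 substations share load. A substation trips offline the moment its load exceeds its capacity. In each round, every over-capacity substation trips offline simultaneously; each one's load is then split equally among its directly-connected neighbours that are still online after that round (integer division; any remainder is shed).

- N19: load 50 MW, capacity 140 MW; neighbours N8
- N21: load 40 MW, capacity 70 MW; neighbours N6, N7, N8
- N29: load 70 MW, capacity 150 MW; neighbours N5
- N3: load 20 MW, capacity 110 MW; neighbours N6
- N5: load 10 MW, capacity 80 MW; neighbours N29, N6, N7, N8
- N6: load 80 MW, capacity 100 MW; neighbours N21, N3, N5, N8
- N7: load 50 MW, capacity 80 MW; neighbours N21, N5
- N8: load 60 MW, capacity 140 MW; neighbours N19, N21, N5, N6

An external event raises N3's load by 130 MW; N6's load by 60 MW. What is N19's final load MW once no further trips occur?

124

Round 1 — N3 at 150 > 110; N6 at 140 > 100. N3, N6 trip offline.
  N3 sheds 150 MW: no online neighbours, lost.
  N6 sheds 140 MW to N21, N5, N8: 46 each (2 lost).
    N21: 40+46 = 86 > 70
    N5: 10+46 = 56 ≤ 80
    N8: 60+46 = 106 ≤ 140
Round 2 — N21 trips offline.
  N21 sheds 86 MW to N7, N8: 43 each.
    N7: 50+43 = 93 > 80
    N8: 106+43 = 149 > 140
Round 3 — N7, N8 trip offline.
  N7 sheds 93 MW to N5: 93 each.
    N5: 56+93 = 149 > 80
  N8 sheds 149 MW to N19, N5: 74 each (1 lost).
    N19: 50+74 = 124 ≤ 140
    N5: 149+74 = 223 > 80
Round 4 — N5 trips offline.
  N5 sheds 223 MW to N29: 223 each.
    N29: 70+223 = 293 > 150
Round 5 — N29 trips offline.
  N29 sheds 293 MW: no online neighbours, lost.
No further trips.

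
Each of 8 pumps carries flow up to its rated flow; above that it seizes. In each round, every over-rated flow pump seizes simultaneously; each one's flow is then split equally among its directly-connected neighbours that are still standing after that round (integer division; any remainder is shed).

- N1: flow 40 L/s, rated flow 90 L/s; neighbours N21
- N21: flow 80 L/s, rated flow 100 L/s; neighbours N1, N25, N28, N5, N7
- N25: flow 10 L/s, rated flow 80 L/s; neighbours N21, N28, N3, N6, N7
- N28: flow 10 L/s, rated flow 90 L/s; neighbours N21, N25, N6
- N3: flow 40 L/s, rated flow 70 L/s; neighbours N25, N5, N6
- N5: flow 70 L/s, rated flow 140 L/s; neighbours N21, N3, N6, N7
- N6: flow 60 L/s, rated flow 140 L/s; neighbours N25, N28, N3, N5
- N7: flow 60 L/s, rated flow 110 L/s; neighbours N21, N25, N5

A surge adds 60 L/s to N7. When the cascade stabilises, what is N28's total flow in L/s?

Round 1 — N7 at 120 > 110. N7 seizes.
  N7 sheds 120 L/s to N21, N25, N5: 40 each.
    N21: 80+40 = 120 > 100
    N25: 10+40 = 50 ≤ 80
    N5: 70+40 = 110 ≤ 140
Round 2 — N21 seizes.
  N21 sheds 120 L/s to N1, N25, N28, N5: 30 each.
    N1: 40+30 = 70 ≤ 90
    N25: 50+30 = 80 ≤ 80
    N28: 10+30 = 40 ≤ 90
    N5: 110+30 = 140 ≤ 140
No further seizures.

40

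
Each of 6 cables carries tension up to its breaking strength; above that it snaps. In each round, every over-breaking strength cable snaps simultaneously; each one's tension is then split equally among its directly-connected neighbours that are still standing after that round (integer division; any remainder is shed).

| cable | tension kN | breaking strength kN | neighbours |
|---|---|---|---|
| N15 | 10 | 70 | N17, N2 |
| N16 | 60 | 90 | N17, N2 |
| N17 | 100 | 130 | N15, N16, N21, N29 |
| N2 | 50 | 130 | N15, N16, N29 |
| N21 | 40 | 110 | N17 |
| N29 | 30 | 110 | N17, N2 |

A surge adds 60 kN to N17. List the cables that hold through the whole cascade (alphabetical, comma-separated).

N21

Round 1 — N17 at 160 > 130. N17 snaps.
  N17 sheds 160 kN to N15, N16, N21, N29: 40 each.
    N15: 10+40 = 50 ≤ 70
    N16: 60+40 = 100 > 90
    N21: 40+40 = 80 ≤ 110
    N29: 30+40 = 70 ≤ 110
Round 2 — N16 snaps.
  N16 sheds 100 kN to N2: 100 each.
    N2: 50+100 = 150 > 130
Round 3 — N2 snaps.
  N2 sheds 150 kN to N15, N29: 75 each.
    N15: 50+75 = 125 > 70
    N29: 70+75 = 145 > 110
Round 4 — N15, N29 snap.
  N15 sheds 125 kN: no online neighbours, lost.
  N29 sheds 145 kN: no online neighbours, lost.
No further breaks.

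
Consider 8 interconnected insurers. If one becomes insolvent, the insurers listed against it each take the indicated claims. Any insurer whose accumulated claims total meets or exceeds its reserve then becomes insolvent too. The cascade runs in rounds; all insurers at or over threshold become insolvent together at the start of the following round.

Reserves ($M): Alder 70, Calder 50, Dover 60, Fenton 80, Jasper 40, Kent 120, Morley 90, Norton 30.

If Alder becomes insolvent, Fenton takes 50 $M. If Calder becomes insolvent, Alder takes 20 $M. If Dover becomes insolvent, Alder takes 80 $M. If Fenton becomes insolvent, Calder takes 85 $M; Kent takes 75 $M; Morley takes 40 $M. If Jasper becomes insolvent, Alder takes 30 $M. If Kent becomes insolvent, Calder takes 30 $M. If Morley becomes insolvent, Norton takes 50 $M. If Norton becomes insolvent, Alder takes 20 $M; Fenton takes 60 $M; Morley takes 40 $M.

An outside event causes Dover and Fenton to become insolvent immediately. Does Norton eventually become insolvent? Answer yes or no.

no

Round 1 — Dover, Fenton become insolvent (initial).
  Alder: +80 → 80 ≥ 70
  Calder: +85 → 85 ≥ 50
  Kent: +75 → 75 < 120
  Morley: +40 → 40 < 90
Round 2 — Alder, Calder become insolvent.
No further insolvencies.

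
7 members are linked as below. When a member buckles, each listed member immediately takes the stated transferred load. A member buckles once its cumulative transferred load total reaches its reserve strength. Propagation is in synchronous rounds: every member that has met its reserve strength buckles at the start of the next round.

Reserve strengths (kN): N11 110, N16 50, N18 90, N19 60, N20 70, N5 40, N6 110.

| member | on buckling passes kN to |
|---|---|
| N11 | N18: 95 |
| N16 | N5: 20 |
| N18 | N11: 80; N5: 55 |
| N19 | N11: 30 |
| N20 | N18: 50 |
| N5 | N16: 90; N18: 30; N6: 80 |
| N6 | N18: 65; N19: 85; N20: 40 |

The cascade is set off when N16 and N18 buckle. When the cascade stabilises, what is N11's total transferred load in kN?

Round 1 — N16, N18 buckle (initial).
  N11: +80 → 80 < 110
  N5: +20+55 → 75 ≥ 40
Round 2 — N5 buckles.
  N6: +80 → 80 < 110
No further bucklings.

80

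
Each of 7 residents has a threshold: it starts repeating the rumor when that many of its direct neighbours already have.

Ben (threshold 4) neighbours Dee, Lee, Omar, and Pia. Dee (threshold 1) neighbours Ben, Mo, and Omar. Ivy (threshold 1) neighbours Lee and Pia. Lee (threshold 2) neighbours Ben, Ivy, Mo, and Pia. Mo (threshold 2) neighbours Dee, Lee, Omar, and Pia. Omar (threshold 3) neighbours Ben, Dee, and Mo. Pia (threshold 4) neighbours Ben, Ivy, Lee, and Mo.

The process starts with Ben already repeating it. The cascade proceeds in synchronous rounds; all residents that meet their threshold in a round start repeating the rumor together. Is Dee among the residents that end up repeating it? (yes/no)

yes

Round 1 — Ben starts repeating the rumor (initial).
Round 2 — checking thresholds:
  Dee: 1 of 3 neighbours ≥ 1, starts repeating the rumor.
  Lee: 1 of 4 neighbours < 2, holds.
  Omar: 1 of 3 neighbours < 3, holds.
  Pia: 1 of 4 neighbours < 4, holds.
Round 3 — no new spreads; cascade stops.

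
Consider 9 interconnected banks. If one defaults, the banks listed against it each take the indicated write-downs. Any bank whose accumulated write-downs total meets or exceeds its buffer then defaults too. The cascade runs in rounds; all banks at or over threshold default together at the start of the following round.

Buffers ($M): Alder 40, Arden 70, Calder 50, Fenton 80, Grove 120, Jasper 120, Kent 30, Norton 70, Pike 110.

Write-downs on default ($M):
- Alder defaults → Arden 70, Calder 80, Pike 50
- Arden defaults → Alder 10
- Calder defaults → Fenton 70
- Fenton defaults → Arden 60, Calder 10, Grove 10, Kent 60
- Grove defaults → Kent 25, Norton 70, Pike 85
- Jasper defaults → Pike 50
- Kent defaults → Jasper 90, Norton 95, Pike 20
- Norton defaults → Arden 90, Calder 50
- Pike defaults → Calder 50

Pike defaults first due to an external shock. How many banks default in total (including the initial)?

Round 1 — Pike defaults (initial).
  Calder: +50 → 50 ≥ 50
Round 2 — Calder defaults.
  Fenton: +70 → 70 < 80
No further defaults.

2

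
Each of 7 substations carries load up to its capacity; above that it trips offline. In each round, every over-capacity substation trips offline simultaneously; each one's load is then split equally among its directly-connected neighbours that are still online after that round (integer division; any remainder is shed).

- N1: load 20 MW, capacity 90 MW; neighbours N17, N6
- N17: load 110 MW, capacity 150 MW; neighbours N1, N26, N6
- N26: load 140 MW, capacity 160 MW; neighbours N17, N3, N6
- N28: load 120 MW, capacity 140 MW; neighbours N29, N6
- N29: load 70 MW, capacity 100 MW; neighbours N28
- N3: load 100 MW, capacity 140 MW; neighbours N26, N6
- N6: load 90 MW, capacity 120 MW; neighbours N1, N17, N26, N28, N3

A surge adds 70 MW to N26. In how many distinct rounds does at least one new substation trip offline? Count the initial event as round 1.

Round 1 — N26 at 210 > 160. N26 trips offline.
  N26 sheds 210 MW to N17, N3, N6: 70 each.
    N17: 110+70 = 180 > 150
    N3: 100+70 = 170 > 140
    N6: 90+70 = 160 > 120
Round 2 — N17, N3, N6 trip offline.
  N17 sheds 180 MW to N1: 180 each.
    N1: 20+180 = 200 > 90
  N3 sheds 170 MW: no online neighbours, lost.
  N6 sheds 160 MW to N1, N28: 80 each.
    N1: 200+80 = 280 > 90
    N28: 120+80 = 200 > 140
Round 3 — N1, N28 trip offline.
  N1 sheds 280 MW: no online neighbours, lost.
  N28 sheds 200 MW to N29: 200 each.
    N29: 70+200 = 270 > 100
Round 4 — N29 trips offline.
  N29 sheds 270 MW: no online neighbours, lost.
No further trips.

4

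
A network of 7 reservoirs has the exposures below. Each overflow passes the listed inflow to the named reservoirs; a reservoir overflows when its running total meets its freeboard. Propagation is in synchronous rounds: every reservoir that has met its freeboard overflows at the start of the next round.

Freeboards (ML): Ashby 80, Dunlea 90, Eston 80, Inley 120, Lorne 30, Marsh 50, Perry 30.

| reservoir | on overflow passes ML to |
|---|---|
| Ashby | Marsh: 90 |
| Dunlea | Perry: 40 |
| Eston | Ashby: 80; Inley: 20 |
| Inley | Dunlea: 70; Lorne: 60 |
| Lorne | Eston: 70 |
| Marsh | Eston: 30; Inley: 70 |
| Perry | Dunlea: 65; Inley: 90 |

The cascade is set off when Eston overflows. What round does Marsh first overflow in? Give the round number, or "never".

Round 1 — Eston overflows (initial).
  Ashby: +80 → 80 ≥ 80
  Inley: +20 → 20 < 120
Round 2 — Ashby overflows.
  Marsh: +90 → 90 ≥ 50
Round 3 — Marsh overflows.
  Inley: +70 → 90 < 120
No further overflows.

3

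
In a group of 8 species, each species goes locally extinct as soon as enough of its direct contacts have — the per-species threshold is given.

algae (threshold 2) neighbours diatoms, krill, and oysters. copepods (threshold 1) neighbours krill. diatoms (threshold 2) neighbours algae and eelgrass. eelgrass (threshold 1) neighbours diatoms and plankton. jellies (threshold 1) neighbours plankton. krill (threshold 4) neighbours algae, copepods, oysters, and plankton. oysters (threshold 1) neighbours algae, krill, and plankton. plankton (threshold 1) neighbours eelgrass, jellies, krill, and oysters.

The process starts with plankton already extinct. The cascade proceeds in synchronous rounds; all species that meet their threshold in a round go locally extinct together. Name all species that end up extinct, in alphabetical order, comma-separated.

Round 1 — plankton goes locally extinct (initial).
Round 2 — checking thresholds:
  eelgrass: 1 of 2 neighbours ≥ 1, goes locally extinct.
  jellies: 1 of 1 neighbours ≥ 1, goes locally extinct.
  krill: 1 of 4 neighbours < 4, below threshold.
  oysters: 1 of 3 neighbours ≥ 1, goes locally extinct.
Round 3 — no new extinctions; cascade stops.

eelgrass, jellies, oysters, plankton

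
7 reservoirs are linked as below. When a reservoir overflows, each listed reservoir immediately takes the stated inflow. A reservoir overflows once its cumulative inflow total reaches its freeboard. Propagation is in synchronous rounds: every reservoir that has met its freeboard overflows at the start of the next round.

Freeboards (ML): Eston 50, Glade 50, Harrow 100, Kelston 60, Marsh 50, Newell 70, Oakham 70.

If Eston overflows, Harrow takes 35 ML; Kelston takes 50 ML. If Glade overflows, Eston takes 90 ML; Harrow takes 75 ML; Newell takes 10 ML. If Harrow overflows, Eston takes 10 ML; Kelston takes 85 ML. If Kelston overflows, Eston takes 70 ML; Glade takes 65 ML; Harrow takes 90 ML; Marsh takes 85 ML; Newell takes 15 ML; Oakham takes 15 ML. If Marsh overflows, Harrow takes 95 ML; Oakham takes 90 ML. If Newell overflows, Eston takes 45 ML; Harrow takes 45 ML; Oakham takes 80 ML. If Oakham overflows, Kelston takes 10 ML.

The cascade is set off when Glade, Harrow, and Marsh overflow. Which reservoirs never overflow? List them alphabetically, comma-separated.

Round 1 — Glade, Harrow, Marsh overflow (initial).
  Eston: +90+10 → 100 ≥ 50
  Kelston: +85 → 85 ≥ 60
  Newell: +10 → 10 < 70
  Oakham: +90 → 90 ≥ 70
Round 2 — Eston, Kelston, Oakham overflow.
  Newell: +15 → 25 < 70
No further overflows.

Newell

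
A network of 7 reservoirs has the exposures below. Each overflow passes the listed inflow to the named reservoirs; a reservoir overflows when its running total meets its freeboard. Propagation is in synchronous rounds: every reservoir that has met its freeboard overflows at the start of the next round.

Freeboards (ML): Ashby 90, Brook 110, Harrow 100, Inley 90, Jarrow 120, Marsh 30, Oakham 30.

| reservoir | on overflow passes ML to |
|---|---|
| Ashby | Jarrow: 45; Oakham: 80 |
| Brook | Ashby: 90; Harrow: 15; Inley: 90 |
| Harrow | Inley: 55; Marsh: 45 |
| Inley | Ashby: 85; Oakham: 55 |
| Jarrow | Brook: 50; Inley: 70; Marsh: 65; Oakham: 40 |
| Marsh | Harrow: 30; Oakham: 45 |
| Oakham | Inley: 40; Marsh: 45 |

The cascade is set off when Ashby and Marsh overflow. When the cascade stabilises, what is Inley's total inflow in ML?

Round 1 — Ashby, Marsh overflow (initial).
  Harrow: +30 → 30 < 100
  Jarrow: +45 → 45 < 120
  Oakham: +80+45 → 125 ≥ 30
Round 2 — Oakham overflows.
  Inley: +40 → 40 < 90
No further overflows.

40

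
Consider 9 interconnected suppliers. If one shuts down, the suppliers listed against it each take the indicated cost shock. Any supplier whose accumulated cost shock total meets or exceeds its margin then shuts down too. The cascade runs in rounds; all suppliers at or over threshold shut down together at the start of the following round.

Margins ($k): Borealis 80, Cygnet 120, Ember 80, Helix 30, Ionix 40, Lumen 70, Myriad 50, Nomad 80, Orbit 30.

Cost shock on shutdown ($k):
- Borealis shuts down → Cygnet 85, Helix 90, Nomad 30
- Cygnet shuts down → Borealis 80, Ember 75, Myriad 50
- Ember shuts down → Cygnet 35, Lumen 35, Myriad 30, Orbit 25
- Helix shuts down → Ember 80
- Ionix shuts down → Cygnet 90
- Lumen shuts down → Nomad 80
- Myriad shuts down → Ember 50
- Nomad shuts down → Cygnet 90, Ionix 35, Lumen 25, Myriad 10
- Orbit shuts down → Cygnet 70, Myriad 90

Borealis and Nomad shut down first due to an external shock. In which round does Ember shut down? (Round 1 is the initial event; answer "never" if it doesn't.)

Round 1 — Borealis, Nomad shut down (initial).
  Cygnet: +85+90 → 175 ≥ 120
  Helix: +90 → 90 ≥ 30
  Ionix: +35 → 35 < 40
  Lumen: +25 → 25 < 70
  Myriad: +10 → 10 < 50
Round 2 — Cygnet, Helix shut down.
  Ember: +75+80 → 155 ≥ 80
  Myriad: +50 → 60 ≥ 50
Round 3 — Ember, Myriad shut down.
  Lumen: +35 → 60 < 70
  Orbit: +25 → 25 < 30
No further shutdowns.

3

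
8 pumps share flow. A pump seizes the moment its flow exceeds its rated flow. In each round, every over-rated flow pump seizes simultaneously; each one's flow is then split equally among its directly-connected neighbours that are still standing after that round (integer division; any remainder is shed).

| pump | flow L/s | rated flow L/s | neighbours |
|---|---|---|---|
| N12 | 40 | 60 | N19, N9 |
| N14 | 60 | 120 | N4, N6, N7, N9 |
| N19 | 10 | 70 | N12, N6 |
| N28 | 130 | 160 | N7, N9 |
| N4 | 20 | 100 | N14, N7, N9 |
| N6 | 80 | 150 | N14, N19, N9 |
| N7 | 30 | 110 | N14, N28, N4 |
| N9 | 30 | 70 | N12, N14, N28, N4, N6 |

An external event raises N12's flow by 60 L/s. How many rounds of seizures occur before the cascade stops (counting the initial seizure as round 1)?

Round 1 — N12 at 100 > 60. N12 seizes.
  N12 sheds 100 L/s to N19, N9: 50 each.
    N19: 10+50 = 60 ≤ 70
    N9: 30+50 = 80 > 70
Round 2 — N9 seizes.
  N9 sheds 80 L/s to N14, N28, N4, N6: 20 each.
    N14: 60+20 = 80 ≤ 120
    N28: 130+20 = 150 ≤ 160
    N4: 20+20 = 40 ≤ 100
    N6: 80+20 = 100 ≤ 150
No further seizures.

2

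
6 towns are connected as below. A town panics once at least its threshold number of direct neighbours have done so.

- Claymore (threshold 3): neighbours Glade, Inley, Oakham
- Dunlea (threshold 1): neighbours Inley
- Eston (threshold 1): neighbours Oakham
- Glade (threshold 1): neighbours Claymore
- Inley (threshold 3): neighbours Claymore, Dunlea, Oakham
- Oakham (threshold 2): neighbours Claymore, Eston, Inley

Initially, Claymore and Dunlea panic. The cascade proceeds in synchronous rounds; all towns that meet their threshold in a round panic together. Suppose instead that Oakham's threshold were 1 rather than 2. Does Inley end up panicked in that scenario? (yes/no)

yes

With Oakham's threshold at 1:
Round 1 — Claymore, Dunlea panic (initial).
Round 2 — checking thresholds:
  Glade: 1 of 1 neighbours ≥ 1, panics.
  Inley: 2 of 3 neighbours < 3, below threshold.
  Oakham: 1 of 3 neighbours ≥ 1, panics.
Round 3 — checking thresholds:
  Eston: 1 of 1 neighbours ≥ 1, panics.
  Inley: 3 of 3 neighbours ≥ 3, panics.
Round 4 — no new panics; cascade stops.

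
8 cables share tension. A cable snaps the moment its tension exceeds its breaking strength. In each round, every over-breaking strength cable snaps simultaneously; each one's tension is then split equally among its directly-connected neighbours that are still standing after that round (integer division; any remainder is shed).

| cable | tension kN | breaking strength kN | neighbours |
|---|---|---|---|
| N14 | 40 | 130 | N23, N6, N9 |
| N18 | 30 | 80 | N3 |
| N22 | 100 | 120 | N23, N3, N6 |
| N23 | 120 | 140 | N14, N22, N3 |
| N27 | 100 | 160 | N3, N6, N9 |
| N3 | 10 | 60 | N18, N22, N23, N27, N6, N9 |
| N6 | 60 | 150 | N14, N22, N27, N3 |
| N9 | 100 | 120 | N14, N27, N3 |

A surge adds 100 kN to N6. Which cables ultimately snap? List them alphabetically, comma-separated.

Round 1 — N6 at 160 > 150. N6 snaps.
  N6 sheds 160 kN to N14, N22, N27, N3: 40 each.
    N14: 40+40 = 80 ≤ 130
    N22: 100+40 = 140 > 120
    N27: 100+40 = 140 ≤ 160
    N3: 10+40 = 50 ≤ 60
Round 2 — N22 snaps.
  N22 sheds 140 kN to N23, N3: 70 each.
    N23: 120+70 = 190 > 140
    N3: 50+70 = 120 > 60
Round 3 — N23, N3 snap.
  N23 sheds 190 kN to N14: 190 each.
    N14: 80+190 = 270 > 130
  N3 sheds 120 kN to N18, N27, N9: 40 each.
    N18: 30+40 = 70 ≤ 80
    N27: 140+40 = 180 > 160
    N9: 100+40 = 140 > 120
Round 4 — N14, N27, N9 snap.
  N14 sheds 270 kN: no online neighbours, lost.
  N27 sheds 180 kN: no online neighbours, lost.
  N9 sheds 140 kN: no online neighbours, lost.
No further breaks.

N14, N22, N23, N27, N3, N6, N9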